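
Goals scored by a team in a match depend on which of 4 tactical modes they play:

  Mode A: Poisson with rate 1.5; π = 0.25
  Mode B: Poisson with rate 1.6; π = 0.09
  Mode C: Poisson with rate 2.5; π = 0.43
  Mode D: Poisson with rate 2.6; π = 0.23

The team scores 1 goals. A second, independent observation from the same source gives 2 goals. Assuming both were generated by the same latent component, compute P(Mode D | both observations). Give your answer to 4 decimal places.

0.1790

By Bayes' theorem, P(k | x) = w_k f_k(x) / Σ_j w_j f_j(x).
Since both observations come from the same component, the likelihood for component k is f_k(x₁)·f_k(x₂).
  f_A = [e^(−1.5)·1.5^1/1! = 0.334695] × [0.251021] = 0.0840157
  f_B = [e^(−1.6)·1.6^1/1! = 0.323034] × [0.258428] = 0.083481
  f_C = [e^(−2.5)·2.5^1/1! = 0.205212] × [0.256516] = 0.0526402
  f_D = [e^(−2.6)·2.6^1/1! = 0.193111] × [0.251045] = 0.0484796
Unnormalised posteriors:
  w_A·f_A = 0.25 × 0.0840157 = 0.0210039
  w_B·f_B = 0.09 × 0.083481 = 0.00751329
  w_C·f_C = 0.43 × 0.0526402 = 0.0226353
  w_D·f_D = 0.23 × 0.0484796 = 0.0111503
Evidence: 0.0210039 + 0.00751329 + 0.0226353 + 0.0111503 = 0.0623028
P(Mode D | x) ≈ 0.1790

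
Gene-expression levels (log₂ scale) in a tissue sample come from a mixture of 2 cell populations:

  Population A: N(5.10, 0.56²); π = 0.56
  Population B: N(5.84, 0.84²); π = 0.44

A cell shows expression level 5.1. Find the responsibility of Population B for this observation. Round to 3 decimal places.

0.262

Apply Bayes' rule: the posterior for each component is proportional to its prior times its likelihood at x.
Component likelihoods at x = 5.1:
  L_A = 0.712397
  L_B = 0.322187
Weight by the priors:
  π_A·L_A = 0.56 × 0.712397 = 0.398942
  π_B·L_B = 0.44 × 0.322187 = 0.141762
Marginal: 0.398942 + 0.141762 = 0.540704
Responsibility of Population B: 0.141762 / 0.540704 ≈ 0.262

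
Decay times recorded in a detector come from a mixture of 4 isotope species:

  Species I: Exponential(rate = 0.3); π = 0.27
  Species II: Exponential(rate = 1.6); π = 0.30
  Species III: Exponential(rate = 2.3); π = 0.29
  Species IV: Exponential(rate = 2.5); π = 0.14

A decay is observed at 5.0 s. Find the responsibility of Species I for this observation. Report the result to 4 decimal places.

0.9907

The responsibility of component k is π_k f_k(x) divided by Σ_j π_j f_j(x).
Component likelihoods at x = 5.0 s:
  L_I = 0.066939
  L_II = 0.00053674
  L_III = 2.32992e-05
  L_IV = 9.31663e-06
Prior × likelihood for each component:
  π_I·L_I = 0.27 × 0.066939 = 0.0180735
  π_II·L_II = 0.30 × 0.00053674 = 0.000161022
  π_III·L_III = 0.29 × 2.32992e-05 = 6.75677e-06
  π_IV·L_IV = 0.14 × 9.31663e-06 = 1.30433e-06
Denominator: 0.0180735 + 0.000161022 + 6.75677e-06 + 1.30433e-06 = 0.0182426
Responsibility of Species I: 0.0180735 / 0.0182426 ≈ 0.9907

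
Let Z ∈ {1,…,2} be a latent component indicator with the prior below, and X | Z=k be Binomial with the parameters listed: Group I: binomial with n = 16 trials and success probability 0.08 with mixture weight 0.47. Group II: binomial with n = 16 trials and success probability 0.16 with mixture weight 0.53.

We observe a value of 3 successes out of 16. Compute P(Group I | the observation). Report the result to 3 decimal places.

Apply Bayes' rule: the posterior for each component is proportional to its prior times its likelihood at x.
Binomial probabilities:
  p_I = C(16,3)·0.08^3·0.92^13 = 560·0.000512·0.338253 = 0.0969839
  p_II = C(16,3)·0.16^3·0.84^13 = 560·0.004096·0.103665 = 0.237782
Weight by the priors:
  π_I·p_I = 0.47 × 0.0969839 = 0.0455824
  π_II·p_II = 0.53 × 0.237782 = 0.126024
Sum: 0.0455824 + 0.126024 = 0.171607
P(Group I | data) = 0.0455824 / 0.171607 ≈ 0.266

0.266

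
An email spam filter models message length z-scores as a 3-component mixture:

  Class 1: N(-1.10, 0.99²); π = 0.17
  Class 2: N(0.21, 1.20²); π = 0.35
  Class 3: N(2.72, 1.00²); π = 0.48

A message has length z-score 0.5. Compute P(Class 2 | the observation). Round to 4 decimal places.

By Bayes' theorem, P(k | x) = π_k f_k(x) / Σ_j π_j f_j(x).
Evaluate each component's likelihood at the observed value:
  L_1 = 0.109167
  L_2 = 0.322884
  L_3 = 0.0339408
Prior × likelihood for each component:
  π_1·L_1 = 0.17 × 0.109167 = 0.0185584
  π_2·L_2 = 0.35 × 0.322884 = 0.113009
  π_3·L_3 = 0.48 × 0.0339408 = 0.0162916
Marginal: 0.0185584 + 0.113009 + 0.0162916 = 0.147859
P(Class 2 | 0.5) ≈ 0.7643

0.7643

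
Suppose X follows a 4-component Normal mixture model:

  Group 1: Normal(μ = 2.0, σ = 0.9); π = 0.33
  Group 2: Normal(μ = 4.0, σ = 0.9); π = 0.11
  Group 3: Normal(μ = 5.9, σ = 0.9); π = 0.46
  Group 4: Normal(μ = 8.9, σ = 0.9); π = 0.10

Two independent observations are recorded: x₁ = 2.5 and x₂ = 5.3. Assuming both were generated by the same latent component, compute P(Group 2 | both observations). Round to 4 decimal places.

Posterior ∝ prior × likelihood, so P(k | x) ∝ P(Z=k) f_k(x); normalise over all components.
Since both observations come from the same component, the likelihood for component k is f_k(x₁)·f_k(x₂).
  L_1 = [(1/(0.9·√(2π)))·exp(−(2.5−2.0)²/(2·0.9²)) = 0.443269·exp(-0.15432) = 0.37988] × [0.000533634] = 0.000202717
  L_2 = [(1/(0.9·√(2π)))·exp(−(2.5−4.0)²/(2·0.9²)) = 0.443269·exp(-1.38889) = 0.11053] × [0.156173] = 0.0172619
  L_3 = [(1/(0.9·√(2π)))·exp(−(2.5−5.9)²/(2·0.9²)) = 0.443269·exp(-7.13580) = 0.000352881] × [0.354942] = 0.000125252
  L_4 = [(1/(0.9·√(2π)))·exp(−(2.5−8.9)²/(2·0.9²)) = 0.443269·exp(-25.28395) = 4.63433e-12] × [0.0001487] = 6.89127e-16
Multiply by the mixture weights:
  P(Z=1)·L_1 = 0.33 × 0.000202717 = 6.68966e-05
  P(Z=2)·L_2 = 0.11 × 0.0172619 = 0.00189881
  P(Z=3)·L_3 = 0.46 × 0.000125252 = 5.7616e-05
  P(Z=4)·L_4 = 0.10 × 6.89127e-16 = 6.89127e-17
Marginal: 6.68966e-05 + 0.00189881 + 5.7616e-05 + 6.89127e-17 = 0.00202332
Responsibility of Group 2: 0.00189881 / 0.00202332 ≈ 0.9385

0.9385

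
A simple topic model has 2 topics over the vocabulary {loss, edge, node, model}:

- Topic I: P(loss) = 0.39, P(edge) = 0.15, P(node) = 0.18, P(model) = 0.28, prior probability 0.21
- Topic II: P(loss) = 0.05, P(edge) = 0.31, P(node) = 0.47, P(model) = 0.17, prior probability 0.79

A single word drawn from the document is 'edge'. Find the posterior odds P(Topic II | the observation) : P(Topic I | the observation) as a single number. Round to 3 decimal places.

7.775

Posterior odds = (π_i f_i(x)) / (π_j f_j(x)); the normalising sum cancels.
Component likelihoods at x = 'edge':
  f_I = 0.15
  f_II = 0.31
0.2449 / 0.0315 ≈ 7.775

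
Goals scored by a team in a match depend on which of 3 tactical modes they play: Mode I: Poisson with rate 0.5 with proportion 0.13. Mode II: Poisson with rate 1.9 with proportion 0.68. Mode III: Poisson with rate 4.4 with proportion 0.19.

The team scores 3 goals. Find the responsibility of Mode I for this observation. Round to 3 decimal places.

By Bayes' theorem, P(k | x) = w_k f_k(x) / Σ_j w_j f_j(x).
Evaluate each component's likelihood at the observed value:
  L_I = 0.0126361
  L_II = 0.170982
  L_III = 0.174305
Unnormalised posteriors:
  w_I·L_I = 0.13 × 0.0126361 = 0.00164269
  w_II·L_II = 0.68 × 0.170982 = 0.116268
  w_III·L_III = 0.19 × 0.174305 = 0.033118
Sum: 0.00164269 + 0.116268 + 0.033118 = 0.151028
Responsibility of Mode I: 0.00164269 / 0.151028 ≈ 0.011

0.011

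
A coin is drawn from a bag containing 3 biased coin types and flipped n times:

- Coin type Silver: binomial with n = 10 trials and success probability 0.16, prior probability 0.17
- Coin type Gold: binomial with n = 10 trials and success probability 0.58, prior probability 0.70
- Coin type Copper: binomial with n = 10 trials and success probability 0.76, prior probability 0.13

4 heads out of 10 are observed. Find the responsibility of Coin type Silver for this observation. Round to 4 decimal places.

By Bayes' theorem, P(k | x) = π_k f_k(x) / Σ_j π_j f_j(x).
Binomial probabilities:
  p_Silver = C(10,4)·0.16^4·0.84^6 = 210·0.00065536·0.351298 = 0.0483476
  p_Gold = C(10,4)·0.58^4·0.42^6 = 210·0.113165·0.00548903 = 0.130445
  p_Copper = C(10,4)·0.76^4·0.24^6 = 210·0.333622·0.000191103 = 0.0133888
Unnormalised posteriors:
  π_Silver·p_Silver = 0.17 × 0.0483476 = 0.00821909
  π_Gold·p_Gold = 0.70 × 0.130445 = 0.0913114
  π_Copper·p_Copper = 0.13 × 0.0133888 = 0.00174054
Evidence: 0.00821909 + 0.0913114 + 0.00174054 = 0.101271
So the posterior for Coin type Silver is 0.00821909 / 0.101271 ≈ 0.0812.

0.0812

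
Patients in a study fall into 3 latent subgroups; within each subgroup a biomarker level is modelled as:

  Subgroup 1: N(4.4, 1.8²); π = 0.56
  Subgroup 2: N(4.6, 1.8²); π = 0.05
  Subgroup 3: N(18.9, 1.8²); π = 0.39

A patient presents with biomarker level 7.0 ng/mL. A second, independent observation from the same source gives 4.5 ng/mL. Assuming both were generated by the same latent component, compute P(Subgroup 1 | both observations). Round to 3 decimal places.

Apply Bayes' rule: the posterior for each component is proportional to its prior times its likelihood at x.
Since both observations come from the same component, the likelihood for component k is f_k(x₁)·f_k(x₂).
  p_1 = [(1/(1.8·√(2π)))·exp(−(7.0−4.4)²/(2·1.8²)) = 0.221635·exp(-1.04321) = 0.0780867] × [0.221293] = 0.01728
  p_2 = [(1/(1.8·√(2π)))·exp(−(7.0−4.6)²/(2·1.8²)) = 0.221635·exp(-0.88889) = 0.0911167] × [0.221293] = 0.0201635
  p_3 = [(1/(1.8·√(2π)))·exp(−(7.0−18.9)²/(2·1.8²)) = 0.221635·exp(-21.85340) = 7.15861e-11] × [2.80682e-15] = 2.00929e-25
Unnormalised posteriors:
  P(Z=1)·p_1 = 0.56 × 0.01728 = 0.00967682
  P(Z=2)·p_2 = 0.05 × 0.0201635 = 0.00100817
  P(Z=3)·p_3 = 0.39 × 2.00929e-25 = 7.83623e-26
Normaliser: 0.00967682 + 0.00100817 + 7.83623e-26 = 0.010685
P(Subgroup 1 | x) = 0.00967682 / 0.010685 ≈ 0.906

0.906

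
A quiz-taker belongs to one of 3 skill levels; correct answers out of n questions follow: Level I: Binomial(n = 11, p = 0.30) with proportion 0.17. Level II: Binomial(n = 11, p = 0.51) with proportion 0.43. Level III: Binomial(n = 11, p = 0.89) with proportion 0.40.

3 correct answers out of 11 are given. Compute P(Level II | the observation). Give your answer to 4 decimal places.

By Bayes' theorem, P(k | x) = P(Z=k) f_k(x) / Σ_j P(Z=j) f_j(x).
Evaluate each component's likelihood at the observed value:
  L_I = C(11,3)·0.30^3·0.70^8 = 165·0.027·0.057648 = 0.256822
  L_II = C(11,3)·0.51^3·0.49^8 = 165·0.132651·0.00332329 = 0.0727383
  L_III = C(11,3)·0.89^3·0.11^8 = 165·0.704969·2.14359e-08 = 2.49342e-06
Unnormalised posteriors:
  P(Z=I)·L_I = 0.17 × 0.256822 = 0.0436597
  P(Z=II)·L_II = 0.43 × 0.0727383 = 0.0312775
  P(Z=III)·L_III = 0.40 × 2.49342e-06 = 9.97368e-07
Normaliser: 0.0436597 + 0.0312775 + 9.97368e-07 = 0.0749382
Responsibility of Level II: 0.0312775 / 0.0749382 ≈ 0.4174

0.4174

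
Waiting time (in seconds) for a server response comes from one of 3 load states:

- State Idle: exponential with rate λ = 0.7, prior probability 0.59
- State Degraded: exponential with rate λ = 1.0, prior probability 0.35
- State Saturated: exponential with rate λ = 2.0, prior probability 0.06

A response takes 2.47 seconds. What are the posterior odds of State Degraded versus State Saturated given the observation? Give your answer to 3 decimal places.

34.482

The posterior odds equal the prior odds times the likelihood ratio: (w_i/w_j)·(f_i(x)/f_j(x)).
Exponential densities:
  p_Idle = 0.7·e^(−0.7·2.47) = 0.7·e^(−1.7290) = 0.124223
  p_Degraded = 1.0·e^(−1.0·2.47) = 1.0·e^(−2.4700) = 0.0845849
  p_Saturated = 2.0·e^(−2.0·2.47) = 2.0·e^(−4.9400) = 0.0143092
Posterior odds = (w_Degraded·p_Degraded) / (w_Saturated·p_Saturated) = (0.35·0.0845849) / (0.06·0.0143092) = 0.0296047 / 0.000858552 ≈ 34.482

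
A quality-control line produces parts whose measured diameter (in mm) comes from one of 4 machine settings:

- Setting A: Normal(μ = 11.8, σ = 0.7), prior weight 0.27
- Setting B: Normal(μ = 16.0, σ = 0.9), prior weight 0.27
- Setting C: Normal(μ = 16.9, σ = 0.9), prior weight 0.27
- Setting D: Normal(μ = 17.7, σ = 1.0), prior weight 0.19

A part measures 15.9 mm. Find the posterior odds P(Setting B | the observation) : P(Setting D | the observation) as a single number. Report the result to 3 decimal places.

7.929

Only the two components matter; the odds are (π_i f_i(x)) / (π_j f_j(x)).
Component likelihoods at x = 15.9 mm:
  f_A = 2.02457e-08
  f_B = 0.440541
  f_C = 0.239103
  f_D = 0.0789502
Odds = (0.27/0.19) × (0.440541/0.0789502) = 1.42105 × 5.57999 ≈ 7.929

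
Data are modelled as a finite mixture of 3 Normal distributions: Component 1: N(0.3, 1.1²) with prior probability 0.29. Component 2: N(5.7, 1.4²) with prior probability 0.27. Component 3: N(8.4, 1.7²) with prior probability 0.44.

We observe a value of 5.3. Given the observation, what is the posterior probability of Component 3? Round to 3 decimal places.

Posterior ∝ prior × likelihood, so P(k | x) ∝ P(Z=k) f_k(x); normalise over all components.
Normal densities:
  f_1 = 1.18305e-05
  f_2 = 0.273562
  f_3 = 0.0445031
Prior × likelihood for each component:
  P(Z=1)·f_1 = 0.29 × 1.18305e-05 = 3.43085e-06
  P(Z=2)·f_2 = 0.27 × 0.273562 = 0.0738617
  P(Z=3)·f_3 = 0.44 × 0.0445031 = 0.0195814
Evidence: 3.43085e-06 + 0.0738617 + 0.0195814 = 0.0934465
So the posterior for Component 3 is 0.0195814 / 0.0934465 ≈ 0.210.

0.210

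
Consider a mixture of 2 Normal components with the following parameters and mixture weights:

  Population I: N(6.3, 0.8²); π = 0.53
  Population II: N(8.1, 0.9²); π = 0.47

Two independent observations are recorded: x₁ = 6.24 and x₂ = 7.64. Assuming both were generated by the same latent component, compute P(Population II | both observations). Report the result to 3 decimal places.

P(component k | x) = π_k·f_k(x) / marginal(x), where marginal(x) = Σ_j π_j·f_j(x).
Since both observations come from the same component, the likelihood for component k is f_k(x₁)·f_k(x₂).
  f_I = [0.497277] × [0.122627] = 0.0609797
  f_II = [0.0523851] × [0.388992] = 0.0203774
Unnormalised posteriors:
  π_I·f_I = 0.53 × 0.0609797 = 0.0323192
  π_II·f_II = 0.47 × 0.0203774 = 0.00957738
Normaliser: 0.0323192 + 0.00957738 = 0.0418966
P(Population II | x₁, x₂) = 0.00957738 / 0.0418966 ≈ 0.229

0.229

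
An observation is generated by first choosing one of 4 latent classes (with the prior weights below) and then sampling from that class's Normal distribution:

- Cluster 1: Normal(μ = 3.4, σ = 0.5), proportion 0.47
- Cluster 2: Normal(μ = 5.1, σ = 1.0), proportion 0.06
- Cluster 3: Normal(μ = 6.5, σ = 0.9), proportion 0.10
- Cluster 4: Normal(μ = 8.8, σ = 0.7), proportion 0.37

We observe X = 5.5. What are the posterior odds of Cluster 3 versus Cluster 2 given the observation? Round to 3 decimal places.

Only the two components matter; the odds are (π_i f_i(x)) / (π_j f_j(x)).
Normal densities:
  p_1 = (1/(0.5·√(2π)))·exp(−(5.5−3.4)²/(2·0.5²)) = 0.797885·exp(-8.82000) = 0.000117886
  p_2 = (1/(1.0·√(2π)))·exp(−(5.5−5.1)²/(2·1.0²)) = 0.398942·exp(-0.08000) = 0.36827
  p_3 = (1/(0.9·√(2π)))·exp(−(5.5−6.5)²/(2·0.9²)) = 0.443269·exp(-0.61728) = 0.239103
  p_4 = (1/(0.7·√(2π)))·exp(−(5.5−8.8)²/(2·0.7²)) = 0.569918·exp(-11.11224) = 8.50796e-06
Posterior odds = (π_3·p_3) / (π_2·p_2) = (0.10·0.239103) / (0.06·0.36827) = 0.0239103 / 0.0220962 ≈ 1.082

1.082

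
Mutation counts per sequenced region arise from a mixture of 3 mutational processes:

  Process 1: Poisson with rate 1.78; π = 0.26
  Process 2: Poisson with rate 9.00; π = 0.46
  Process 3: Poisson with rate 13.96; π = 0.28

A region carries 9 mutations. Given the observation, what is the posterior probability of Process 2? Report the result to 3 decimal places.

0.818

The responsibility of component k is P(Z=k) f_k(x) divided by Σ_j P(Z=j) f_j(x).
Evaluate each component's likelihood at the observed value:
  f_1 = 8.33629e-05
  f_2 = 0.131756
  f_3 = 0.0480236
Multiply by the mixture weights:
  P(Z=1)·f_1 = 0.26 × 8.33629e-05 = 2.16744e-05
  P(Z=2)·f_2 = 0.46 × 0.131756 = 0.0606076
  P(Z=3)·f_3 = 0.28 × 0.0480236 = 0.0134466
Sum: 2.16744e-05 + 0.0606076 + 0.0134466 = 0.0740759
Responsibility of Process 2: 0.0606076 / 0.0740759 ≈ 0.818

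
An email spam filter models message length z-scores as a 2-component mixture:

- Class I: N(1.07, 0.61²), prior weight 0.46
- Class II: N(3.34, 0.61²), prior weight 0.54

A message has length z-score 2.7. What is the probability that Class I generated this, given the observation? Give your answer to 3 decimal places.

Apply Bayes' rule: the posterior for each component is proportional to its prior times its likelihood at x.
Evaluate each component's likelihood at the observed value:
  L_I = (1/(0.61·√(2π)))·exp(−(2.7−1.07)²/(2·0.61²)) = 0.654004·exp(-3.57014) = 0.0184114
  L_II = (1/(0.61·√(2π)))·exp(−(2.7−3.34)²/(2·0.61²)) = 0.654004·exp(-0.55039) = 0.37718
Prior × likelihood for each component:
  P(Z=I)·L_I = 0.46 × 0.0184114 = 0.00846925
  P(Z=II)·L_II = 0.54 × 0.37718 = 0.203677
Marginal: 0.00846925 + 0.203677 = 0.212147
P(Class I | 2.7) ≈ 0.040

0.040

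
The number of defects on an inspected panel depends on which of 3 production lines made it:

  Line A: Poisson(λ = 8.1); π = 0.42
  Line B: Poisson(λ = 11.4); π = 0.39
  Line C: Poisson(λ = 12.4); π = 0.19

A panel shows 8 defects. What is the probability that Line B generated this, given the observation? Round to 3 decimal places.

The responsibility of component k is P(Z=k) f_k(x) divided by Σ_j P(Z=j) f_j(x).
Poisson probabilities:
  p_A = 0.1395
  p_B = 0.0792066
  p_C = 0.0570954
Weight by the priors:
  P(Z=A)·p_A = 0.42 × 0.1395 = 0.05859
  P(Z=B)·p_B = 0.39 × 0.0792066 = 0.0308906
  P(Z=C)·p_C = 0.19 × 0.0570954 = 0.0108481
Normaliser: 0.05859 + 0.0308906 + 0.0108481 = 0.100329
P(Line B | x) = 0.0308906 / 0.100329 ≈ 0.308

0.308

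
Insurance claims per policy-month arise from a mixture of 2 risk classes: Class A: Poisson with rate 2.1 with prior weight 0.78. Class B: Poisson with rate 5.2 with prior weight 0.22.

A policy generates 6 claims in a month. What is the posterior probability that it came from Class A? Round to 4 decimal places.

By Bayes' theorem, P(k | x) = π_k f_k(x) / Σ_j π_j f_j(x).
Poisson probabilities:
  L_A = e^(−2.1)·2.1^6/6! = 0.014587
  L_B = e^(−5.2)·5.2^6/6! = 0.15148
Weight by the priors:
  π_A·L_A = 0.78 × 0.014587 = 0.0113778
  π_B·L_B = 0.22 × 0.15148 = 0.0333257
Sum: 0.0113778 + 0.0333257 = 0.0447035
So the posterior for Class A is 0.0113778 / 0.0447035 ≈ 0.2545.

0.2545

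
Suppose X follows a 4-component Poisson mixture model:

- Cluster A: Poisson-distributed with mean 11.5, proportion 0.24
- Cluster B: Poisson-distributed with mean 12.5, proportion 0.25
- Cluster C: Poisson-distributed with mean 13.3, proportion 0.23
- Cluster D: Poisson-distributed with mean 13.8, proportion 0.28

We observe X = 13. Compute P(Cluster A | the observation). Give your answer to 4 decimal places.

Apply Bayes' rule: the posterior for each component is proportional to its prior times its likelihood at x.
Poisson probabilities:
  p_A = 0.100093
  p_B = 0.10886
  p_C = 0.109566
  p_D = 0.10737
Prior × likelihood for each component:
  w_A·p_A = 0.24 × 0.100093 = 0.0240224
  w_B·p_B = 0.25 × 0.10886 = 0.027215
  w_C·p_C = 0.23 × 0.109566 = 0.0252001
  w_D·p_D = 0.28 × 0.10737 = 0.0300637
Denominator: 0.0240224 + 0.027215 + 0.0252001 + 0.0300637 = 0.106501
P(Cluster A | data) ≈ 0.2256

0.2256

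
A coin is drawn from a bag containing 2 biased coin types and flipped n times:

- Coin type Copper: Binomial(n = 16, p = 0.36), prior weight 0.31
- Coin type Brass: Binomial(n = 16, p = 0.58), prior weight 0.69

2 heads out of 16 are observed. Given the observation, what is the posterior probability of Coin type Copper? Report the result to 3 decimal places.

Apply Bayes' rule: the posterior for each component is proportional to its prior times its likelihood at x.
Binomial probabilities:
  L_Copper = C(16,2)·0.36^2·0.64^14 = 120·0.1296·0.00193428 = 0.0300819
  L_Brass = C(16,2)·0.58^2·0.42^14 = 120·0.3364·5.31484e-06 = 0.000214549
Unnormalised posteriors:
  P(Z=Copper)·L_Copper = 0.31 × 0.0300819 = 0.0093254
  P(Z=Brass)·L_Brass = 0.69 × 0.000214549 = 0.000148039
Evidence: 0.0093254 + 0.000148039 = 0.00947344
P(Coin type Copper | data) = 0.0093254 / 0.00947344 ≈ 0.984

0.984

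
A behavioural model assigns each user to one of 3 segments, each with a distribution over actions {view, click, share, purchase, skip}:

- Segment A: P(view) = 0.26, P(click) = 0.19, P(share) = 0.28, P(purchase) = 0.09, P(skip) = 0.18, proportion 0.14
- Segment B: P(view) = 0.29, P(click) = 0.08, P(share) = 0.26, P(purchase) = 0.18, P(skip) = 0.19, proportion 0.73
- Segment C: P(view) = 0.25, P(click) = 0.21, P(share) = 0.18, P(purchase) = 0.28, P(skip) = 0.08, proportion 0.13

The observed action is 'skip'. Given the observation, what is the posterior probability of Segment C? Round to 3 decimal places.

Apply Bayes' rule: the posterior for each component is proportional to its prior times its likelihood at x.
Evaluate each component's likelihood at the observed value:
  L_A = P(skip | comp) = 0.18
  L_B = P(skip | comp) = 0.19
  L_C = P(skip | comp) = 0.08
Unnormalised posteriors:
  π_A·L_A = 0.14 × 0.18 = 0.0252
  π_B·L_B = 0.73 × 0.19 = 0.1387
  π_C·L_C = 0.13 × 0.08 = 0.0104
Sum: 0.0252 + 0.1387 + 0.0104 = 0.1743
So the posterior for Segment C is 0.0104 / 0.1743 ≈ 0.060.

0.060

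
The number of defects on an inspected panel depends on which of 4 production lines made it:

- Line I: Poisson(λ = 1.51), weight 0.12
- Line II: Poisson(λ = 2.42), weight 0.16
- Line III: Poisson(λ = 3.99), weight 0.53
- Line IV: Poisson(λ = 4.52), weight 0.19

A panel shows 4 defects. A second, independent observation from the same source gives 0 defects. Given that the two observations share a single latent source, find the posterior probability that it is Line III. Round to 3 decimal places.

Apply Bayes' rule: the posterior for each component is proportional to its prior times its likelihood at x.
Since both observations come from the same component, the likelihood for component k is f_k(x₁)·f_k(x₂).
  p_I = [0.0478533] × [0.22091] = 0.0105713
  p_II = [0.127074] × [0.0889216] = 0.0112996
  p_III = [0.195364] × [0.0184997] = 0.00361418
  p_IV = [0.189379] × [0.010889] = 0.00206215
Prior × likelihood for each component:
  P(Z=I)·p_I = 0.12 × 0.0105713 = 0.00126855
  P(Z=II)·p_II = 0.16 × 0.0112996 = 0.00180794
  P(Z=III)·p_III = 0.53 × 0.00361418 = 0.00191552
  P(Z=IV)·p_IV = 0.19 × 0.00206215 = 0.000391809
Sum: 0.00126855 + 0.00180794 + 0.00191552 + 0.000391809 = 0.00538382
P(Line III | x₁, x₂) ≈ 0.356

0.356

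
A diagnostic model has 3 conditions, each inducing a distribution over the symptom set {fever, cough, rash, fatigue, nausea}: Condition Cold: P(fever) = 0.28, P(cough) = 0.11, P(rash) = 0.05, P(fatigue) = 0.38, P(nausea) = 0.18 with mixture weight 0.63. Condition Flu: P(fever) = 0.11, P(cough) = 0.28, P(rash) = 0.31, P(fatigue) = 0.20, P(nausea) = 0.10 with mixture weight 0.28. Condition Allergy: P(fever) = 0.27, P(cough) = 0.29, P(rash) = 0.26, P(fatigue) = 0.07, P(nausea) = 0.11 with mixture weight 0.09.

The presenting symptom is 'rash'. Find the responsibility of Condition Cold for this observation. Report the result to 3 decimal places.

Posterior ∝ prior × likelihood, so P(k | x) ∝ P(Z=k) f_k(x); normalise over all components.
Categorical probabilities:
  f_Cold = P(rash | comp) = 0.05
  f_Flu = P(rash | comp) = 0.31
  f_Allergy = P(rash | comp) = 0.26
Unnormalised posteriors:
  P(Z=Cold)·f_Cold = 0.63 × 0.05 = 0.0315
  P(Z=Flu)·f_Flu = 0.28 × 0.31 = 0.0868
  P(Z=Allergy)·f_Allergy = 0.09 × 0.26 = 0.0234
Denominator: 0.0315 + 0.0868 + 0.0234 = 0.1417
P(Condition Cold | data) = 0.0315 / 0.1417 ≈ 0.222

0.222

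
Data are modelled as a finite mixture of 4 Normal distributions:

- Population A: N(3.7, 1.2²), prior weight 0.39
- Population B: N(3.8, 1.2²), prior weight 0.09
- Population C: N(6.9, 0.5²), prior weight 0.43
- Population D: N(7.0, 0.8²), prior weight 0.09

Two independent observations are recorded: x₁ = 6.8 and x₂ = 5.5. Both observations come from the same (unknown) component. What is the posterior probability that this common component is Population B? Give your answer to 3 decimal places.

0.016

The responsibility of component k is P(Z=k) f_k(x) divided by Σ_j P(Z=j) f_j(x).
Since both observations come from the same component, the likelihood for component k is f_k(x₁)·f_k(x₂).
  p_A = [(1/(1.2·√(2π)))·exp(−(6.8−3.7)²/(2·1.2²)) = 0.332452·exp(-3.33681) = 0.0118188] × [0.107931] = 0.00127562
  p_B = [(1/(1.2·√(2π)))·exp(−(6.8−3.8)²/(2·1.2²)) = 0.332452·exp(-3.12500) = 0.0146069] × [0.121878] = 0.00178027
  p_C = [(1/(0.5·√(2π)))·exp(−(6.8−6.9)²/(2·0.5²)) = 0.797885·exp(-0.02000) = 0.782085] × [0.0158309] = 0.0123811
  p_D = [(1/(0.8·√(2π)))·exp(−(6.8−7.0)²/(2·0.8²)) = 0.498678·exp(-0.03125) = 0.483335] × [0.0859828] = 0.0415585
Prior × likelihood for each component:
  P(Z=A)·p_A = 0.39 × 0.00127562 = 0.00049749
  P(Z=B)·p_B = 0.09 × 0.00178027 = 0.000160224
  P(Z=C)·p_C = 0.43 × 0.0123811 = 0.00532388
  P(Z=D)·p_D = 0.09 × 0.0415585 = 0.00374027
Evidence: 0.00049749 + 0.000160224 + 0.00532388 + 0.00374027 = 0.00972186
P(Population B | x) ≈ 0.016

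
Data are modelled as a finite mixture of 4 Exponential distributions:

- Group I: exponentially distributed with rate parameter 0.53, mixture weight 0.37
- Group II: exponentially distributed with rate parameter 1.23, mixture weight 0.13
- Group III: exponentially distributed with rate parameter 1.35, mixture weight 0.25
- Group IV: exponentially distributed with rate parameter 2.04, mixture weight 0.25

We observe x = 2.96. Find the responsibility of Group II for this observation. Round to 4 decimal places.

Apply Bayes' rule: the posterior for each component is proportional to its prior times its likelihood at x.
Component likelihoods at x = 2.96:
  L_I = 0.53·e^(−0.53·2.96) = 0.53·e^(−1.5688) = 0.110396
  L_II = 1.23·e^(−1.23·2.96) = 1.23·e^(−3.6408) = 0.0322646
  L_III = 1.35·e^(−1.35·2.96) = 1.35·e^(−3.9960) = 0.0248252
  L_IV = 2.04·e^(−2.04·2.96) = 2.04·e^(−6.0384) = 0.00486616
Prior × likelihood for each component:
  P(Z=I)·L_I = 0.37 × 0.110396 = 0.0408466
  P(Z=II)·L_II = 0.13 × 0.0322646 = 0.00419439
  P(Z=III)·L_III = 0.25 × 0.0248252 = 0.0062063
  P(Z=IV)·L_IV = 0.25 × 0.00486616 = 0.00121654
Evidence: 0.0408466 + 0.00419439 + 0.0062063 + 0.00121654 = 0.0524639
P(Group II | 2.96) = 0.00419439 / 0.0524639 ≈ 0.0799

0.0799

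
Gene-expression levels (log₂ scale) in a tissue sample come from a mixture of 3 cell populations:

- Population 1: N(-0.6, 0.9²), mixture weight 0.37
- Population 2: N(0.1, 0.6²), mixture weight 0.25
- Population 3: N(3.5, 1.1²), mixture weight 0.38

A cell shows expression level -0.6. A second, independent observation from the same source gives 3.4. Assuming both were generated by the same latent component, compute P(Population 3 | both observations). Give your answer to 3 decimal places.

0.927

Posterior ∝ prior × likelihood, so P(k | x) ∝ w_k f_k(x); normalise over all components.
Since both observations come from the same component, the likelihood for component k is f_k(x₁)·f_k(x₂).
  p_1 = [0.443269] × [2.27688e-05] = 1.00927e-05
  p_2 = [0.336664] × [1.79496e-07] = 6.04299e-08
  p_3 = [0.000348968] × [0.361179] = 0.00012604
Prior × likelihood for each component:
  w_1·p_1 = 0.37 × 1.00927e-05 = 3.73429e-06
  w_2·p_2 = 0.25 × 6.04299e-08 = 1.51075e-08
  w_3·p_3 = 0.38 × 0.00012604 = 4.78952e-05
Evidence: 3.73429e-06 + 1.51075e-08 + 4.78952e-05 = 5.16446e-05
P(Population 3 | x₁,x₂) = 4.78952e-05 / 5.16446e-05 ≈ 0.927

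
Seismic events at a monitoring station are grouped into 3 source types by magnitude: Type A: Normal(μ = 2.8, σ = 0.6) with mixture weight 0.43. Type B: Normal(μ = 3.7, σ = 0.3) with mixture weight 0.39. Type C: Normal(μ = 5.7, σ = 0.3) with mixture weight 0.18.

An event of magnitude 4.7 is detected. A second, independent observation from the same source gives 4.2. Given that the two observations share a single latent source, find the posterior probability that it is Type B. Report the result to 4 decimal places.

0.8890

Posterior ∝ prior × likelihood, so P(k | x) ∝ w_k f_k(x); normalise over all components.
Since both observations come from the same component, the likelihood for component k is f_k(x₁)·f_k(x₂).
  p_A = [(1/(0.6·√(2π)))·exp(−(4.7−2.8)²/(2·0.6²)) = 0.664904·exp(-5.01389) = 0.00441829] × [0.0437031] = 0.000193093
  p_B = [(1/(0.3·√(2π)))·exp(−(4.7−3.7)²/(2·0.3²)) = 1.329808·exp(-5.55556) = 0.00514093] × [0.33159] = 0.00170468
  p_C = [(1/(0.3·√(2π)))·exp(−(4.7−5.7)²/(2·0.3²)) = 1.329808·exp(-5.55556) = 0.00514093] × [4.95573e-06] = 2.54771e-08
Unnormalised posteriors:
  w_A·p_A = 0.43 × 0.000193093 = 8.30301e-05
  w_B·p_B = 0.39 × 0.00170468 = 0.000664827
  w_C·p_C = 0.18 × 2.54771e-08 = 4.58587e-09
Sum: 8.30301e-05 + 0.000664827 + 4.58587e-09 = 0.000747861
P(Type B | x₁,x₂) = 0.000664827 / 0.000747861 ≈ 0.8890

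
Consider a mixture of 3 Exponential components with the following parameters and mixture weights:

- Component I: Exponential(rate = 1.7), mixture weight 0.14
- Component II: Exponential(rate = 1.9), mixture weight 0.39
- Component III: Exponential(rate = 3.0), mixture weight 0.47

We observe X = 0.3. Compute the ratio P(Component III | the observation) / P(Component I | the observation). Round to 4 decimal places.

The posterior odds equal the prior odds times the likelihood ratio: (P(Z=i)/P(Z=j))·(f_i(x)/f_j(x)).
Component likelihoods at x = 0.3:
  f_I = 1.02084
  f_II = 1.0745
  f_III = 1.21971
Odds = (0.47/0.14) × (1.21971/1.02084) = 3.35714 × 1.19481 ≈ 4.0111

4.0111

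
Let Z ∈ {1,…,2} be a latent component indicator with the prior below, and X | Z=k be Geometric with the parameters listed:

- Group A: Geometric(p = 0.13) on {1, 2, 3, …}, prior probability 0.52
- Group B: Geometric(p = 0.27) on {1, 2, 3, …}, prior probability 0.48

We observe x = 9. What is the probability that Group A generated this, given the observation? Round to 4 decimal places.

0.6798

P(component k | x) = π_k·f_k(x) / marginal(x), where marginal(x) = Σ_j π_j·f_j(x).
Evaluate each component's likelihood at the observed value:
  p_A = 0.0426675
  p_B = 0.0217744
Weight by the priors:
  π_A·p_A = 0.52 × 0.0426675 = 0.0221871
  π_B·p_B = 0.48 × 0.0217744 = 0.0104517
Evidence: 0.0221871 + 0.0104517 = 0.0326388
P(Group A | 9) ≈ 0.6798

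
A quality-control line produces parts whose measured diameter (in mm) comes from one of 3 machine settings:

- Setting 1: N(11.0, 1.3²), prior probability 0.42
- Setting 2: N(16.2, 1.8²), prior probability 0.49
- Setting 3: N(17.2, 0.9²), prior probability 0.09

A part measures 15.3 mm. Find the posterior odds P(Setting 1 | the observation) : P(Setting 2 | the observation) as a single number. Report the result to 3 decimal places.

0.006

Posterior odds = (π_i f_i(x)) / (π_j f_j(x)); the normalising sum cancels.
Evaluate each component's likelihood at the observed value:
  L_1 = 0.0012918
  L_2 = 0.195592
  L_3 = 0.0477406
0.000542557 / 0.09584 ≈ 0.006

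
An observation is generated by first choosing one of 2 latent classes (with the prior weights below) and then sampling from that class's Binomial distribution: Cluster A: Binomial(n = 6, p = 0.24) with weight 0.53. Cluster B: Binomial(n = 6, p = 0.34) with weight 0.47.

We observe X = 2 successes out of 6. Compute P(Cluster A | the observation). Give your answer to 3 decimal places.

By Bayes' theorem, P(k | x) = P(Z=k) f_k(x) / Σ_j P(Z=j) f_j(x).
Component likelihoods at x = 2 successes out of 6:
  f_A = 0.288249
  f_B = 0.329022
Prior × likelihood for each component:
  P(Z=A)·f_A = 0.53 × 0.288249 = 0.152772
  P(Z=B)·f_B = 0.47 × 0.329022 = 0.15464
Denominator: 0.152772 + 0.15464 = 0.307412
P(Cluster A | x) ≈ 0.497

0.497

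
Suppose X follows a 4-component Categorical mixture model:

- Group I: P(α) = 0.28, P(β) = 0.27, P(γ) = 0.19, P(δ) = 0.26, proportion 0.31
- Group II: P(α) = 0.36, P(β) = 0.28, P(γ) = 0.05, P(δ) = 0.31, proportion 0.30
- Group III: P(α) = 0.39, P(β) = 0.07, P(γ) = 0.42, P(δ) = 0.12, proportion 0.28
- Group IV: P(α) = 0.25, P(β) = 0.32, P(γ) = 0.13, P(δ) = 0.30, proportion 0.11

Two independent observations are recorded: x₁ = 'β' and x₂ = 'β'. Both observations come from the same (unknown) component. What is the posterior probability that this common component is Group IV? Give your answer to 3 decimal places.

0.192

Apply Bayes' rule: the posterior for each component is proportional to its prior times its likelihood at x.
Since both observations come from the same component, the likelihood for component k is f_k(x₁)·f_k(x₂).
  f_I = [0.27] × [0.27] = 0.0729
  f_II = [0.28] × [0.28] = 0.0784
  f_III = [0.07] × [0.07] = 0.0049
  f_IV = [0.32] × [0.32] = 0.1024
Multiply by the mixture weights:
  π_I·f_I = 0.31 × 0.0729 = 0.022599
  π_II·f_II = 0.30 × 0.0784 = 0.02352
  π_III·f_III = 0.28 × 0.0049 = 0.001372
  π_IV·f_IV = 0.11 × 0.1024 = 0.011264
Normaliser: 0.022599 + 0.02352 + 0.001372 + 0.011264 = 0.058755
So the posterior for Group IV is 0.011264 / 0.058755 ≈ 0.192.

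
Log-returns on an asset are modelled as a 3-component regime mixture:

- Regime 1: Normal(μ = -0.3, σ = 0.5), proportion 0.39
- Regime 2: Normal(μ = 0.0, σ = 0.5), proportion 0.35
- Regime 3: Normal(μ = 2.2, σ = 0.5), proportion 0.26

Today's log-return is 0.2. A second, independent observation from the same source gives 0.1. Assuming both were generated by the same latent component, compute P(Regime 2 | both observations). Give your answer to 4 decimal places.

0.6483

Posterior ∝ prior × likelihood, so P(k | x) ∝ P(Z=k) f_k(x); normalise over all components.
Since both observations come from the same component, the likelihood for component k is f_k(x₁)·f_k(x₂).
  p_1 = [(1/(0.5·√(2π)))·exp(−(0.2−-0.3)²/(2·0.5²)) = 0.797885·exp(-0.50000) = 0.483941] × [0.579383] = 0.280387
  p_2 = [(1/(0.5·√(2π)))·exp(−(0.2−0.0)²/(2·0.5²)) = 0.797885·exp(-0.08000) = 0.73654] × [0.782085] = 0.576037
  p_3 = [(1/(0.5·√(2π)))·exp(−(0.2−2.2)²/(2·0.5²)) = 0.797885·exp(-8.00000) = 0.00026766] × [0.000117886] = 3.15535e-08
Multiply by the mixture weights:
  P(Z=1)·p_1 = 0.39 × 0.280387 = 0.109351
  P(Z=2)·p_2 = 0.35 × 0.576037 = 0.201613
  P(Z=3)·p_3 = 0.26 × 3.15535e-08 = 8.2039e-09
Denominator: 0.109351 + 0.201613 + 8.2039e-09 = 0.310964
Responsibility of Regime 2: 0.201613 / 0.310964 ≈ 0.6483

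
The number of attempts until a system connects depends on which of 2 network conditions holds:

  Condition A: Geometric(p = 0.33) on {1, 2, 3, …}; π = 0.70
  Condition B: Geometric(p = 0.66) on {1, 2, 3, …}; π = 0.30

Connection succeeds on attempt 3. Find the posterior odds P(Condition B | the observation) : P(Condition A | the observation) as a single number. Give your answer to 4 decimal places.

0.2207

The posterior odds equal the prior odds times the likelihood ratio: (π_i/π_j)·(f_i(x)/f_j(x)).
Component likelihoods at x = 3:
  f_A = 0.148137
  f_B = 0.076296
0.0228888 / 0.103696 ≈ 0.2207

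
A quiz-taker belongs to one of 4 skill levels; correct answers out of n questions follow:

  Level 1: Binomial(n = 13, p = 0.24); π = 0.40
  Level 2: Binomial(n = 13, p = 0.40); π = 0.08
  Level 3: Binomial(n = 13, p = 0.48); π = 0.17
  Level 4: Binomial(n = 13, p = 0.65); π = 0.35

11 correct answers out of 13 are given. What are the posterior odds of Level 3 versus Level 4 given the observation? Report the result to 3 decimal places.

0.038

Since P(k|x) ∝ w_k f_k(x), the posterior odds are w_i f_i(x) / (w_j f_j(x)).
Binomial probabilities:
  p_1 = 6.8556e-06
  p_2 = 0.00117776
  p_3 = 0.00657287
  p_4 = 0.0836137
Odds = (0.17/0.35) × (0.00657287/0.0836137) = 0.485714 × 0.0786099 ≈ 0.038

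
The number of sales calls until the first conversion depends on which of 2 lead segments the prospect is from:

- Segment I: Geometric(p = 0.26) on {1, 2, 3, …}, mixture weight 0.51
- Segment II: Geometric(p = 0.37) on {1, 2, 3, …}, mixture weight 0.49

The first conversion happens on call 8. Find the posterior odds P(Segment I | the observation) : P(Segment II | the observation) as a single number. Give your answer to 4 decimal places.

Only the two components matter; the odds are (π_i f_i(x)) / (π_j f_j(x)).
Component likelihoods at x = 8:
  p_I = 0.0315933
  p_II = 0.0145742
Odds = (0.51/0.49) × (0.0315933/0.0145742) = 1.04082 × 2.16775 ≈ 2.2562

2.2562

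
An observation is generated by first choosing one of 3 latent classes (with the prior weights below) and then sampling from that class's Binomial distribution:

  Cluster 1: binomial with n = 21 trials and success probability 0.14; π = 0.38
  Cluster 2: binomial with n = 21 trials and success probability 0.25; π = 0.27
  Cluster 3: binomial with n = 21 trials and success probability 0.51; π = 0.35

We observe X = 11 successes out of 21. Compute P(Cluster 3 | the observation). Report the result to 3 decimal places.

0.979

P(component k | x) = π_k·f_k(x) / marginal(x), where marginal(x) = Σ_j π_j·f_j(x).
Component likelihoods at x = 11 successes out of 21:
  f_1 = C(21,11)·0.14^11·0.86^10 = 352716·4.04957e-10·0.221302 = 3.16095e-05
  f_2 = C(21,11)·0.25^11·0.75^10 = 352716·2.38419e-07·0.0563135 = 0.00473563
  f_3 = C(21,11)·0.51^11·0.49^10 = 352716·0.000607116·0.000797923 = 0.170867
Unnormalised posteriors:
  π_1·f_1 = 0.38 × 3.16095e-05 = 1.20116e-05
  π_2·f_2 = 0.27 × 0.00473563 = 0.00127862
  π_3·f_3 = 0.35 × 0.170867 = 0.0598034
Normaliser: 1.20116e-05 + 0.00127862 + 0.0598034 = 0.061094
P(Cluster 3 | the observation) ≈ 0.979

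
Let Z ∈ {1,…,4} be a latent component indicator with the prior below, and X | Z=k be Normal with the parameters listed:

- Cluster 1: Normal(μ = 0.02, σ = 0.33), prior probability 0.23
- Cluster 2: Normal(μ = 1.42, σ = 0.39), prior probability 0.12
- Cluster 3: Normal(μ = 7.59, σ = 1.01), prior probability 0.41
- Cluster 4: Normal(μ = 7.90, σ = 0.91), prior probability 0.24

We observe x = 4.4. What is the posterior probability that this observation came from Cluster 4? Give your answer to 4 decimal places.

0.0552

Posterior ∝ prior × likelihood, so P(k | x) ∝ π_k f_k(x); normalise over all components.
Normal densities:
  L_1 = 6.73891e-39
  L_2 = 2.14607e-13
  L_3 = 0.00269412
  L_4 = 0.000268925
Multiply by the mixture weights:
  π_1·L_1 = 0.23 × 6.73891e-39 = 1.54995e-39
  π_2·L_2 = 0.12 × 2.14607e-13 = 2.57529e-14
  π_3·L_3 = 0.41 × 0.00269412 = 0.00110459
  π_4·L_4 = 0.24 × 0.000268925 = 6.4542e-05
Evidence: 1.54995e-39 + 2.57529e-14 + 0.00110459 + 6.4542e-05 = 0.00116913
P(Cluster 4 | x) ≈ 0.0552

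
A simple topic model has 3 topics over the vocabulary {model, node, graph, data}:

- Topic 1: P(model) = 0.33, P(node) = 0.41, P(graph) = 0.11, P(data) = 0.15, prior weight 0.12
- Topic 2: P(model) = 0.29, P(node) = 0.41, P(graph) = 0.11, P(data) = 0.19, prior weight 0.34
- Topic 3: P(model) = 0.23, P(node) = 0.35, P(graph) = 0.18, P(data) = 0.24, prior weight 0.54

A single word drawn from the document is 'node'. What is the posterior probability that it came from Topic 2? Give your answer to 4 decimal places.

The responsibility of component k is P(Z=k) f_k(x) divided by Σ_j P(Z=j) f_j(x).
Categorical probabilities:
  L_1 = 0.41
  L_2 = 0.41
  L_3 = 0.35
Unnormalised posteriors:
  P(Z=1)·L_1 = 0.12 × 0.41 = 0.0492
  P(Z=2)·L_2 = 0.34 × 0.41 = 0.1394
  P(Z=3)·L_3 = 0.54 × 0.35 = 0.189
Denominator: 0.0492 + 0.1394 + 0.189 = 0.3776
P(Topic 2 | the observation) = 0.1394 / 0.3776 ≈ 0.3692

0.3692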